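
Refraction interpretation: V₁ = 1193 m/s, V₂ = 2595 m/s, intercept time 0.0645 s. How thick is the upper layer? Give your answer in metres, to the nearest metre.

43 m

θ_c = arcsin(1193/2595) = 27.37°; cos θ_c = 0.8881.
tᵢ = 2h cos θ_c/V₁ ⇒ h = tᵢ·V₁/(2 cos θ_c) = 0.0645·1193/(2·0.8881) = 43.32 m.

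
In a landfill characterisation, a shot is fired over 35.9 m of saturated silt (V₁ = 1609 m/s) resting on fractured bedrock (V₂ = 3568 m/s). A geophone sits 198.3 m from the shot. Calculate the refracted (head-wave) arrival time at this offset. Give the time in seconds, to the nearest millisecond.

θ_c = arcsin(V₁/V₂) = arcsin(1609/3568) = 26.80°, cos θ_c = 0.8925.
Intercept time tᵢ = 2h cos θ_c / V₁ = 2·35.9·0.8925/1609 = 0.03983 s.
t = x/V₂ + tᵢ = 198.3/3568 + 0.03983 = 0.09541 s.

0.095 s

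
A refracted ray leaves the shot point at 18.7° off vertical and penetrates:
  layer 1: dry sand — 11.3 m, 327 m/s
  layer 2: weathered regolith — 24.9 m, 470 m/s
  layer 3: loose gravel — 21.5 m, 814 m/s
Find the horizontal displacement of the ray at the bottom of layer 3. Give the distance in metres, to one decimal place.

45.2 m

Apply Snell's law at each interface; in layer i the horizontal offset is hᵢ·tan θᵢ.
Layer 1: θ = 18.70°; offset = 11.3·tan 18.70° = 3.825 m.
Layer 2: sin θ = 470·sin 18.7°/327 = 0.4608, θ = 27.44°; offset = 24.9·tan 27.44° = 12.929 m.
Layer 3: sin θ = 814·sin 18.7°/327 = 0.7981, θ = 52.95°; offset = 21.5·tan 52.95° = 28.479 m.
Summing the layer offsets gives 45.233 m.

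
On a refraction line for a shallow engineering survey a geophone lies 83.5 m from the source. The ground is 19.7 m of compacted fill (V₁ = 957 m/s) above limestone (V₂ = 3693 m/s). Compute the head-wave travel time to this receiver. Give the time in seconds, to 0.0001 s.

t = x/V₂ + 2h·√(V₂²−V₁²)/(V₁V₂).
√(V₂²−V₁²) = √(3693²−957²) = 3566.8 m/s; delay term = 2·19.7·3566.8/(957·3693) = 0.03976 s.
t = 83.5/3693 + 0.03976 = 0.06237 s.

0.0624 s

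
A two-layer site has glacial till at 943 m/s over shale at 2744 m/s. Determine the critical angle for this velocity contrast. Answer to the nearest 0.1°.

20.1°

At critical incidence the refracted ray runs along the interface (θ₂ = 90°), so sin θ_c = V₁/V₂.
θ_c = arcsin(943/2744) = arcsin 0.3437 = 20.10°.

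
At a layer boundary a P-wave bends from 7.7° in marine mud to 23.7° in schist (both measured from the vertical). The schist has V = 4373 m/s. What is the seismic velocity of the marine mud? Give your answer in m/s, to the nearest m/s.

1458 m/s

Snell's law: sin 7.7°/V₁ = sin 23.7°/V₂.
V₁ = V₂·sin 7.7°/sin 23.7° = 4373 × 0.3333 = 1457.71 m/s.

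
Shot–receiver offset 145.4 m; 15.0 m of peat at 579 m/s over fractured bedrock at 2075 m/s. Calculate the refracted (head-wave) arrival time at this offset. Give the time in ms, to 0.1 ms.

θ_c = arcsin(V₁/V₂) = arcsin(579/2075) = 16.20°, cos θ_c = 0.9603.
Intercept time tᵢ = 2h cos θ_c / V₁ = 2·15.0·0.9603/579 = 0.04976 s.
t = x/V₂ + tᵢ = 145.4/2075 + 0.04976 = 0.11983 s.

119.8 ms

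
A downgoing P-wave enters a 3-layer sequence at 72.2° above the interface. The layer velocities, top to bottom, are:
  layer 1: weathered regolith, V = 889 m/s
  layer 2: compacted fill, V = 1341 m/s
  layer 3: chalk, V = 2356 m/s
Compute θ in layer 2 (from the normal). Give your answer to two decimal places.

From the normal: θ₁ = 90° − 72.2° = 17.8°.
Snell's law across each interface conserves sin θ / V, so sin θ_2 = V_2·sin θ₁/V₁.
sin θ_2 = 1341 × sin 17.8° / 889 = 0.4611.
θ_2 = arcsin 0.4611 = 27.46°.

27.46°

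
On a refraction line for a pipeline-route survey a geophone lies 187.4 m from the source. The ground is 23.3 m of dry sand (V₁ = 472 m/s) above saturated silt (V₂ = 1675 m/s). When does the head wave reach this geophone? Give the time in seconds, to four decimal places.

t = x/V₂ + 2h·√(V₂²−V₁²)/(V₁V₂).
√(V₂²−V₁²) = √(1675²−472²) = 1607.1 m/s; delay term = 2·23.3·1607.1/(472·1675) = 0.09473 s.
t = 187.4/1675 + 0.09473 = 0.20661 s.

0.2066 s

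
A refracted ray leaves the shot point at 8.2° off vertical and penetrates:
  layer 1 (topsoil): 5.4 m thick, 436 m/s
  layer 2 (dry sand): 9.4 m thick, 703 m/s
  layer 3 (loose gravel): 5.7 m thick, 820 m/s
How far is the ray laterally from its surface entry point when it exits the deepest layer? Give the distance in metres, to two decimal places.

4.59 m

Ray parameter p = sin 8.2° / 436 m/s = 3.2713e-04 s/m.
Layer 1: θ = 8.20°; offset = 5.4·tan 8.20° = 0.7782 m.
Layer 2: sin θ = p·703 = 0.2300 → θ = 13.30°; offset = 9.4·tan 13.30° = 2.2213 m.
Layer 3: sin θ = p·820 = 0.2682 → θ = 15.56°; offset = 5.7·tan 15.56° = 1.5872 m.
Summing the layer offsets gives 4.5866 m.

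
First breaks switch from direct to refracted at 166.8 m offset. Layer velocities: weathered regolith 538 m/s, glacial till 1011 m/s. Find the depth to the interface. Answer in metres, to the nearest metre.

h = (x_cross/2)·√((V₂−V₁)/(V₂+V₁)).
(V₂−V₁)/(V₂+V₁) = (1011−538)/(1011+538) = 0.3054; √ = 0.5526.
h = (166.8/2)·0.5526 = 46.09 m.

46 m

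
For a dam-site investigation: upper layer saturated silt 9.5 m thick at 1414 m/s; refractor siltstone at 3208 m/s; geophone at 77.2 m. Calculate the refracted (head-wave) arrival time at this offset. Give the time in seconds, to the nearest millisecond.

θ_c = arcsin(V₁/V₂) = arcsin(1414/3208) = 26.15°, cos θ_c = 0.8976.
Intercept time tᵢ = 2h cos θ_c / V₁ = 2·9.5·0.8976/1414 = 0.01206 s.
t = x/V₂ + tᵢ = 77.2/3208 + 0.01206 = 0.03613 s.

0.036 s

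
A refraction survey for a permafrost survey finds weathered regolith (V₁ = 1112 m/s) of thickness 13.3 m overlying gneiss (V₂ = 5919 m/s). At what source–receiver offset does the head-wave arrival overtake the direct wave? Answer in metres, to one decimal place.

32.2 m

θ_c = arcsin(1112/5919) = 10.83°, so cos θ_c = 0.9822 and tᵢ = 2h cos θ_c/V₁ = 0.0235 s.
At crossover x/V₁ = x/V₂ + tᵢ ⇒ x = tᵢ/(1/V₁ − 1/V₂) = 0.02349/(8.9928e-04 − 1.6895e-04) = 32.17 m.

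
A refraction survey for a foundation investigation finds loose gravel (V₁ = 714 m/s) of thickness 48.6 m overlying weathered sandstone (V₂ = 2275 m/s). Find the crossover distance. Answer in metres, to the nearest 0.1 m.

θ_c = arcsin(714/2275) = 18.29°, so cos θ_c = 0.9495 and tᵢ = 2h cos θ_c/V₁ = 0.1293 s.
At crossover x/V₁ = x/V₂ + tᵢ ⇒ x = tᵢ/(1/V₁ − 1/V₂) = 0.12926/(1.4006e-03 − 4.3956e-04) = 134.50 m.

134.5 m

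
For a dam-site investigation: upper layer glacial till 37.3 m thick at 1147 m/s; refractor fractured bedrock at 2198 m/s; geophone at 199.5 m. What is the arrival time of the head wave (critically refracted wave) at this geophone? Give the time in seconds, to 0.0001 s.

θ_c = arcsin(V₁/V₂) = arcsin(1147/2198) = 31.46°, cos θ_c = 0.8530.
Intercept time tᵢ = 2h cos θ_c / V₁ = 2·37.3·0.8530/1147 = 0.05548 s.
t = x/V₂ + tᵢ = 199.5/2198 + 0.05548 = 0.14625 s.

0.1462 s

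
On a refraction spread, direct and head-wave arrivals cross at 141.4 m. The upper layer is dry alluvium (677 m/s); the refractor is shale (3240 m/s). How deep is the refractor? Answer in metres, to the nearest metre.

57 m

x_cross = 2h·√((V₂+V₁)/(V₂−V₁)) → h = x_cross / (2·√((V₂+V₁)/(V₂−V₁))).
√((V₂+V₁)/(V₂−V₁)) = √((3240+677)/(3240−677)) = 1.2362.
h = 141.4 / (2·1.2362) = 57.19 m.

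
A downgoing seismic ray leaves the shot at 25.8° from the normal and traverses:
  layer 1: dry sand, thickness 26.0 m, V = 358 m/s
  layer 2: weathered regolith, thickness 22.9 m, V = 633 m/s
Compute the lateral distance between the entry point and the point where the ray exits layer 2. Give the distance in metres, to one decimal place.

40.2 m

Apply Snell's law at each interface; in layer i the horizontal offset is hᵢ·tan θᵢ.
Layer 1: θ = 25.80°; offset = 26.0·tan 25.80° = 12.569 m.
Layer 2: sin θ = 633·sin 25.8°/358 = 0.7696, θ = 50.31°; offset = 22.9·tan 50.31° = 27.597 m.
Total horizontal offset = 40.166 m.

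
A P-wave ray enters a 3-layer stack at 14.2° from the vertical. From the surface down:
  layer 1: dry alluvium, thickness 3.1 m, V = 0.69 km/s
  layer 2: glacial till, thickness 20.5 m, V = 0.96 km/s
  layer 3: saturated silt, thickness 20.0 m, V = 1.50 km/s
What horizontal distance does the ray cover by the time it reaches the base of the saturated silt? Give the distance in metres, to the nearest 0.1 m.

20.8 m

Apply Snell's law at each interface; in layer i the horizontal offset is hᵢ·tan θᵢ.
Layer 1: θ = 14.20°; offset = 3.1·tan 14.20° = 0.784 m.
Layer 2: sin θ = 0.96·sin 14.2°/0.69 = 0.3413, θ = 19.96°; offset = 20.5·tan 19.96° = 7.444 m.
Layer 3: sin θ = 1.50·sin 14.2°/0.69 = 0.5333, θ = 32.23°; offset = 20.0·tan 32.23° = 12.608 m.
Total horizontal offset = 20.836 m.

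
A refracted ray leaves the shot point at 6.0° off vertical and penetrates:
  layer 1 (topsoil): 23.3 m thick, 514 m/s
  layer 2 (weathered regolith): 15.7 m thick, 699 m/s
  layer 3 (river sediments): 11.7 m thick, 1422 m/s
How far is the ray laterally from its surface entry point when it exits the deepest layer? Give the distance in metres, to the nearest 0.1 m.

8.2 m

Apply Snell's law at each interface; in layer i the horizontal offset is hᵢ·tan θᵢ.
Layer 1: θ = 6.00°; offset = 23.3·tan 6.00° = 2.449 m.
Layer 2: sin θ = 699·sin 6.0°/514 = 0.1422, θ = 8.17°; offset = 15.7·tan 8.17° = 2.255 m.
Layer 3: sin θ = 1422·sin 6.0°/514 = 0.2892, θ = 16.81°; offset = 11.7·tan 16.81° = 3.534 m.
Σ offsets = 8.238 m.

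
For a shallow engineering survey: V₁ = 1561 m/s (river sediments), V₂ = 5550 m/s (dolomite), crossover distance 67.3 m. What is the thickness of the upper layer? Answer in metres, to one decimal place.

25.2 m

x_cross = 2h·√((V₂+V₁)/(V₂−V₁)) → h = x_cross / (2·√((V₂+V₁)/(V₂−V₁))).
√((V₂+V₁)/(V₂−V₁)) = √((5550+1561)/(5550−1561)) = 1.3352.
h = 67.3 / (2·1.3352) = 25.20 m.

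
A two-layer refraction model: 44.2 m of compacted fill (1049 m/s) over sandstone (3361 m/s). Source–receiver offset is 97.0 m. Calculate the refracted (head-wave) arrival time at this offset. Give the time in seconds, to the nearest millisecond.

t = x/V₂ + 2h·√(V₂²−V₁²)/(V₁V₂).
√(V₂²−V₁²) = √(3361²−1049²) = 3193.1 m/s; delay term = 2·44.2·3193.1/(1049·3361) = 0.08006 s.
t = 97.0/3361 + 0.08006 = 0.10892 s.

0.109 s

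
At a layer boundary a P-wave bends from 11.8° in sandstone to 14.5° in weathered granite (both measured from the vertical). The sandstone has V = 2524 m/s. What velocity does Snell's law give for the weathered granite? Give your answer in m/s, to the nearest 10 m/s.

3090 m/s

Snell's law: sin 11.8°/V₁ = sin 14.5°/V₂.
V₂ = V₁·sin 14.5°/sin 11.8° = 2524 × 1.2244 = 3090.32 m/s.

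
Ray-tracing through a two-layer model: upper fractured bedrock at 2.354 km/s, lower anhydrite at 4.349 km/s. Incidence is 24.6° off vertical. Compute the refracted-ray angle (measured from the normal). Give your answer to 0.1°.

Snell's law: sin θ₂ = (V₂/V₁)·sin θ₁ = (4.349/2.354)·sin 24.6° = 0.7691.
θ₂ = arcsin 0.7691 = 50.27° from the normal.

50.3°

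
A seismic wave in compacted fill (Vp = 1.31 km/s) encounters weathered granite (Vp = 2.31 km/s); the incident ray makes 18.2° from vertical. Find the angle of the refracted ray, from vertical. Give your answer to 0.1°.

sin θ₁/V₁ = sin θ₂/V₂ ⇒ sin θ₂ = 2.31·sin 18.2°/1.31 = 2.31·0.3123/1.31 = 0.5508.
θ₂ = sin⁻¹(0.5508) = 33.42° (from vertical).

33.4°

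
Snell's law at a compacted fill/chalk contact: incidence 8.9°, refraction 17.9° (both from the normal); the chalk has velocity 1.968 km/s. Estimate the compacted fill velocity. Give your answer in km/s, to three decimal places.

Snell's law: sin 8.9°/V₁ = sin 17.9°/V₂.
V₁ = V₂·sin 8.9°/sin 17.9° = 1.968 × 0.5034 = 0.991 km/s.

0.991 km/s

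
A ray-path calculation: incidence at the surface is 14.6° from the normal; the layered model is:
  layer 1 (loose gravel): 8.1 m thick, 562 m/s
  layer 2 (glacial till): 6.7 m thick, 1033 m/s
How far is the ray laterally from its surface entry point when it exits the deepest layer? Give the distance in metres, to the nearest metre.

6 m

Apply Snell's law at each interface; in layer i the horizontal offset is hᵢ·tan θᵢ.
Layer 1: θ = 14.60°; offset = 8.1·tan 14.60° = 2.110 m.
Layer 2: sin θ = 1033·sin 14.6°/562 = 0.4633, θ = 27.60°; offset = 6.7·tan 27.60° = 3.503 m.
Σ offsets = 5.613 m.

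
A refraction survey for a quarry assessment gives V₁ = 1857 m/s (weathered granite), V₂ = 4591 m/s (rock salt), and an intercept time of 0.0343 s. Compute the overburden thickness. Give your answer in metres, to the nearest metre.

h = tᵢ·V₁·V₂ / (2·√(V₂²−V₁²)).
√(V₂²−V₁²) = √(4591² − 1857²) = 4198.7 m/s.
h = 0.0343 s × 1857 × 4591 / (2 × 4198.7) = 34.82 m.

35 m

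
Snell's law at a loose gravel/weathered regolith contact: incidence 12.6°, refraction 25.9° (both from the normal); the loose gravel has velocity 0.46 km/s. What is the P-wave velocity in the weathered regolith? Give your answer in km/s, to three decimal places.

sin 12.6° = 0.2181; sin 25.9° = 0.4368.
V₂ = V₁·(sin θ₂/sin θ₁) = 0.46·(0.4368/0.2181) = 0.921 km/s.

0.921 km/s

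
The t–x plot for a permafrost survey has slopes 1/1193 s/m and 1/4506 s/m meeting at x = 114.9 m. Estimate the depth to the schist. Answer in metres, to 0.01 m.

43.80 m

h = (x_cross/2)·√((V₂−V₁)/(V₂+V₁)).
(V₂−V₁)/(V₂+V₁) = (4506−1193)/(4506+1193) = 0.5813; √ = 0.7625.
h = (114.9/2)·0.7625 = 43.80 m.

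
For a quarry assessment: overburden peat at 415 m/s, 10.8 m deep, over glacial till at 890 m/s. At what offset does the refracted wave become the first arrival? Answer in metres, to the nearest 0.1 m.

35.8 m

x_cross = 2h·√((V₂+V₁)/(V₂−V₁)).
(V₂+V₁)/(V₂−V₁) = (890+415)/(890−415) = 2.7474; √ = 1.6575.
x_cross = 2·10.8·1.6575 = 35.80 m.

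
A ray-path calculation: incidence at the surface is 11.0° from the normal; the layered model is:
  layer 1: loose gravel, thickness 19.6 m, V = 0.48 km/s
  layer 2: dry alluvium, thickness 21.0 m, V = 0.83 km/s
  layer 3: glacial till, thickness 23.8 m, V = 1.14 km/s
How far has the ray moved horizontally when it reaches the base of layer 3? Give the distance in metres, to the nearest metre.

Ray parameter p = sin 11.0° / 0.48 km/s = 3.9752e-01 s/km.
Layer 1: θ = 11.00°; offset = 19.6·tan 11.00° = 3.810 m.
Layer 2: sin θ = p·0.83 = 0.3299 → θ = 19.27°; offset = 21.0·tan 19.27° = 7.340 m.
Layer 3: sin θ = p·1.14 = 0.4532 → θ = 26.95°; offset = 23.8·tan 26.95° = 12.099 m.
Summing the layer offsets gives 23.249 m.

23 m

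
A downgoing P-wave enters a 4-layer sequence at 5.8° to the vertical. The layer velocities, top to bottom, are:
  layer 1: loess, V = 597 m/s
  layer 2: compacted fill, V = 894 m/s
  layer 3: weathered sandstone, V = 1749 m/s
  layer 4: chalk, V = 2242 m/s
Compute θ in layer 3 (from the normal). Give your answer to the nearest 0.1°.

Snell's law across each interface conserves sin θ / V, so sin θ_3 = V_3·sin θ₁/V₁.
sin θ_3 = 1749 × sin 5.8° / 597 = 0.2961.
θ_3 = 17.22° from the vertical.

17.2°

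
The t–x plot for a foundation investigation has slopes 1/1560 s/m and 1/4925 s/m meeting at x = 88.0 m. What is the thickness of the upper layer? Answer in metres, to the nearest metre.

x_cross = 2h·√((V₂+V₁)/(V₂−V₁)) → h = x_cross / (2·√((V₂+V₁)/(V₂−V₁))).
√((V₂+V₁)/(V₂−V₁)) = √((4925+1560)/(4925−1560)) = 1.3882.
h = 88.0 / (2·1.3882) = 31.69 m.

32 m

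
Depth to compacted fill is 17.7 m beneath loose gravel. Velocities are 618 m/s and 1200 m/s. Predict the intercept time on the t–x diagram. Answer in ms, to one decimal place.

49.1 ms

θ_c = arcsin(V₁/V₂) = arcsin(618/1200) = 31.00°; cos θ_c = 0.8572.
tᵢ = 2h·cos θ_c / V₁ = 2·17.7·0.8572 / 618 = 0.04910 s.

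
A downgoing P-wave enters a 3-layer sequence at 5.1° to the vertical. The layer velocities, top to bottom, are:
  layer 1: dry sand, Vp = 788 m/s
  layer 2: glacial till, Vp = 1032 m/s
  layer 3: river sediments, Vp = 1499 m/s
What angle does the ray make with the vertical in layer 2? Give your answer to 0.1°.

Ray parameter p = sin 5.1° / 788 = 1.1281e-04 s/m.
sin θ_2 = p·V_2 = 1.1281e-04 × 1032 = 0.1164.
θ_2 = arcsin 0.1164 = 6.69°.

6.7°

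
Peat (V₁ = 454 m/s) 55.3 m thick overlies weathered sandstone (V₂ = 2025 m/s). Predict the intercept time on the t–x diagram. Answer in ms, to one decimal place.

tᵢ = 2h·√(V₂²−V₁²)/(V₁V₂).
√(V₂²−V₁²) = √(2025²−454²) = 1973.5 m/s.
tᵢ = 2·55.3·1973.5/(454·2025) = 0.23741 s.

237.4 ms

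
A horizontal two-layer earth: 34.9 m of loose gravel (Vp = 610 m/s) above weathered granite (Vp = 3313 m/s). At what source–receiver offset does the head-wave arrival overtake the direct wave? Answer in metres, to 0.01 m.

84.09 m

x_cross = 2h·√((V₂+V₁)/(V₂−V₁)).
(V₂+V₁)/(V₂−V₁) = (3313+610)/(3313−610) = 1.4514; √ = 1.2047.
x_cross = 2·34.9·1.2047 = 84.09 m.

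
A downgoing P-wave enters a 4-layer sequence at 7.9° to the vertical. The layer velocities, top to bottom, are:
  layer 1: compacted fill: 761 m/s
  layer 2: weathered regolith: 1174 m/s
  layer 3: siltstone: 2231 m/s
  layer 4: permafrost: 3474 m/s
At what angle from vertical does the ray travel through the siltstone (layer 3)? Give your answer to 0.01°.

Snell's law across each interface conserves sin θ / V, so sin θ_3 = V_3·sin θ₁/V₁.
sin θ_3 = 2231 × sin 7.9° / 761 = 0.4029.
θ_3 = 23.76° from the vertical.

23.76°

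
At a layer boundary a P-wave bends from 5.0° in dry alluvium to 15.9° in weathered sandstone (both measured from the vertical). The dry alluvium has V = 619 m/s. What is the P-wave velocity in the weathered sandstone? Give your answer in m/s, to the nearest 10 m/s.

1950 m/s

sin 5.0° = 0.0872; sin 15.9° = 0.2740.
V₂ = V₁·(sin θ₂/sin θ₁) = 619·(0.2740/0.0872) = 1945.72 m/s.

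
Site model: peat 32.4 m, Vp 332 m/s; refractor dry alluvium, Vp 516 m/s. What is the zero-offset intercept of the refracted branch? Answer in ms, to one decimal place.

149.4 ms

tᵢ = 2h·√(V₂²−V₁²)/(V₁V₂).
√(V₂²−V₁²) = √(516²−332²) = 395.0 m/s.
tᵢ = 2·32.4·395.0/(332·516) = 0.14941 s.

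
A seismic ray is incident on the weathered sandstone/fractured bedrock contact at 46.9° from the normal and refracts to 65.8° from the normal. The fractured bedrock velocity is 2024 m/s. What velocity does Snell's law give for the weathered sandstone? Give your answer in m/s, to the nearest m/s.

Snell's law: sin 46.9°/V₁ = sin 65.8°/V₂.
V₁ = V₂·sin 46.9°/sin 65.8° = 2024 × 0.8005 = 1620.23 m/s.

1620 m/s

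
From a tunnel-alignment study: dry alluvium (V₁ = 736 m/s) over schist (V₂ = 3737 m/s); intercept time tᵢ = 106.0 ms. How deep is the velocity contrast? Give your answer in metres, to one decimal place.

39.8 m

θ_c = arcsin(736/3737) = 11.36°; cos θ_c = 0.9804.
tᵢ = 2h cos θ_c/V₁ ⇒ h = tᵢ·V₁/(2 cos θ_c) = 0.106·736/(2·0.9804) = 39.79 m.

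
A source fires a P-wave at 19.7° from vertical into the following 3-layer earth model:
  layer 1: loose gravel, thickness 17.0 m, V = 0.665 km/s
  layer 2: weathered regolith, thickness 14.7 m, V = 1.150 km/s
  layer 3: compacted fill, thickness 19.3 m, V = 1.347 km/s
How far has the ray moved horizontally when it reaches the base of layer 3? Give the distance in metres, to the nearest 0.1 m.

34.7 m

Ray parameter p = sin 19.7° / 0.665 km/s = 5.0691e-01 s/km.
Layer 1: θ = 19.70°; offset = 17.0·tan 19.70° = 6.087 m.
Layer 2: sin θ = p·1.150 = 0.5829 → θ = 35.66°; offset = 14.7·tan 35.66° = 10.547 m.
Layer 3: sin θ = p·1.347 = 0.6828 → θ = 43.06°; offset = 19.3·tan 43.06° = 18.038 m.
Total horizontal offset = 34.671 m.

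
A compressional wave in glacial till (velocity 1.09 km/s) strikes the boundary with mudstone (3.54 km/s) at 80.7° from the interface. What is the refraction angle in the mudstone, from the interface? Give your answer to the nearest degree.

58°

Convert to the normal: θ₁ = 90° − 80.7° = 9.3°.
Snell's law: sin θ₂ = (V₂/V₁)·sin θ₁ = (3.54/1.09)·sin 9.3° = 0.5248.
θ₂ = arcsin 0.5248 = 31.66° from the normal.
From the interface: 90° − 31.66° = 58.34°.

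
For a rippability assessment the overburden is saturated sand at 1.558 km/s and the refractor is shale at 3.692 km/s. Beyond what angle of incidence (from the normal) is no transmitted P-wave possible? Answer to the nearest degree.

At critical incidence the refracted ray runs along the interface (θ₂ = 90°), so sin θ_c = V₁/V₂.
θ_c = arcsin(1.558/3.692) = arcsin 0.4220 = 24.96°.

25°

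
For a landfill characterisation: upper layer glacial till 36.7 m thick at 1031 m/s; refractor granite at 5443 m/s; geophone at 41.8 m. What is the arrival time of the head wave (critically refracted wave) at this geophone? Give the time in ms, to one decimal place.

t = x/V₂ + 2h·√(V₂²−V₁²)/(V₁V₂).
√(V₂²−V₁²) = √(5443²−1031²) = 5344.5 m/s; delay term = 2·36.7·5344.5/(1031·5443) = 0.06990 s.
t = 41.8/5443 + 0.06990 = 0.07758 s.

77.6 ms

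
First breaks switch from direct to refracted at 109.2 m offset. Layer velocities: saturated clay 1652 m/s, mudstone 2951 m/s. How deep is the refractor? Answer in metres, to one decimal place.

x_cross = 2h·√((V₂+V₁)/(V₂−V₁)) → h = x_cross / (2·√((V₂+V₁)/(V₂−V₁))).
√((V₂+V₁)/(V₂−V₁)) = √((2951+1652)/(2951−1652)) = 1.8824.
h = 109.2 / (2·1.8824) = 29.01 m.

29.0 m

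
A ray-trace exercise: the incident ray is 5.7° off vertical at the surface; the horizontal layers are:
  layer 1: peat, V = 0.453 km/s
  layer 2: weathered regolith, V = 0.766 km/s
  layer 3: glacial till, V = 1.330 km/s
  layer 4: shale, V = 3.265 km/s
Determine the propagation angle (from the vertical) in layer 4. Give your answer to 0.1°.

45.7°

Ray parameter p = sin 5.7° / 0.453 = 2.1925e-01 s/km.
sin θ_4 = p·V_4 = 2.1925e-01 × 3.265 = 0.7158.
θ_4 = 45.71° from the vertical.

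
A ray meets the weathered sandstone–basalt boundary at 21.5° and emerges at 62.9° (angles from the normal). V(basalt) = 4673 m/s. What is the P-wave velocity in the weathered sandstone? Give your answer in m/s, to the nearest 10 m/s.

1920 m/s

sin 21.5° = 0.3665; sin 62.9° = 0.8902.
V₁ = V₂·(sin θ₁/sin θ₂) = 4673·(0.3665/0.8902) = 1923.88 m/s.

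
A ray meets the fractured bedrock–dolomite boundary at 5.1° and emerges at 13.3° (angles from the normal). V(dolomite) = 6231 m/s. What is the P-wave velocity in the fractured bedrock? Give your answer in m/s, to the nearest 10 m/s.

Snell's law: sin 5.1°/V₁ = sin 13.3°/V₂.
V₁ = V₂·sin 5.1°/sin 13.3° = 6231 × 0.3864 = 2407.74 m/s.

2410 m/s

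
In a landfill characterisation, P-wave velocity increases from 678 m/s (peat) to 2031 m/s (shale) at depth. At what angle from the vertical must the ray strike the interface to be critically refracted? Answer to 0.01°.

19.50°

At critical incidence the refracted ray runs along the interface (θ₂ = 90°), so sin θ_c = V₁/V₂.
θ_c = arcsin(678/2031) = arcsin 0.3338 = 19.50°.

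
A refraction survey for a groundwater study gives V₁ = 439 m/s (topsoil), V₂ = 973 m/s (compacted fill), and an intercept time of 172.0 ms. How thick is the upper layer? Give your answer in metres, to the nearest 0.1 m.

42.3 m

h = tᵢ·V₁·V₂ / (2·√(V₂²−V₁²)).
√(V₂²−V₁²) = √(973² − 439²) = 868.3 m/s.
h = 0.172 s × 439 × 973 / (2 × 868.3) = 42.30 m.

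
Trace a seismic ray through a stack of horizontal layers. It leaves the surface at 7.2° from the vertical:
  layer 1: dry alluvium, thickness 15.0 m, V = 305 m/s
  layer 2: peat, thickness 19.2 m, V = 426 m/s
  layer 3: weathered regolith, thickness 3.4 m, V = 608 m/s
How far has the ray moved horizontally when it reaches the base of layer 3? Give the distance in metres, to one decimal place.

p = sin θ₁/V₁ = sin 7.2°/305 = 4.1093e-04 s/m is conserved through the stack.
Layer 1: θ = 7.20°; offset = 15.0·tan 7.20° = 1.895 m.
Layer 2: sin θ = p·426 = 0.1751 → θ = 10.08°; offset = 19.2·tan 10.08° = 3.414 m.
Layer 3: sin θ = p·608 = 0.2498 → θ = 14.47°; offset = 3.4·tan 14.47° = 0.877 m.
Σ offsets = 6.186 m.

6.2 m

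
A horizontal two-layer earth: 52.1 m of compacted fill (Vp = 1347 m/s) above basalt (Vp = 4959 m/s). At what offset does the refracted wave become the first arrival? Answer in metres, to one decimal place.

θ_c = arcsin(1347/4959) = 15.76°, so cos θ_c = 0.9624 and tᵢ = 2h cos θ_c/V₁ = 0.0744 s.
At crossover x/V₁ = x/V₂ + tᵢ ⇒ x = tᵢ/(1/V₁ − 1/V₂) = 0.07445/(7.4239e-04 − 2.0165e-04) = 137.68 m.

137.7 m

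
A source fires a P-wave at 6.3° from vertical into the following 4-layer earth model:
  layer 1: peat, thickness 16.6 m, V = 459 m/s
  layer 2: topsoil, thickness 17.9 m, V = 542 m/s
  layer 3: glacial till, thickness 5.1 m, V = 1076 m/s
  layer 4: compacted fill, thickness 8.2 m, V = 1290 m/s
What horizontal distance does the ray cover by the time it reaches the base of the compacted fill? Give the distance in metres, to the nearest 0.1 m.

p = sin θ₁/V₁ = sin 6.3°/459 = 2.3907e-04 s/m is conserved through the stack.
Layer 1: θ = 6.30°; offset = 16.6·tan 6.30° = 1.833 m.
Layer 2: sin θ = p·542 = 0.1296 → θ = 7.45°; offset = 17.9·tan 7.45° = 2.339 m.
Layer 3: sin θ = p·1076 = 0.2572 → θ = 14.91°; offset = 5.1·tan 14.91° = 1.358 m.
Layer 4: sin θ = p·1290 = 0.3084 → θ = 17.96°; offset = 8.2·tan 17.96° = 2.658 m.
Summing the layer offsets gives 8.188 m.

8.2 m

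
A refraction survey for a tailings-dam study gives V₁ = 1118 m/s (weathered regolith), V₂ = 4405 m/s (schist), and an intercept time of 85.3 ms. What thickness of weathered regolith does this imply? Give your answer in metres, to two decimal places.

49.30 m

θ_c = arcsin(1118/4405) = 14.70°; cos θ_c = 0.9673.
tᵢ = 2h cos θ_c/V₁ ⇒ h = tᵢ·V₁/(2 cos θ_c) = 0.0853·1118/(2·0.9673) = 49.30 m.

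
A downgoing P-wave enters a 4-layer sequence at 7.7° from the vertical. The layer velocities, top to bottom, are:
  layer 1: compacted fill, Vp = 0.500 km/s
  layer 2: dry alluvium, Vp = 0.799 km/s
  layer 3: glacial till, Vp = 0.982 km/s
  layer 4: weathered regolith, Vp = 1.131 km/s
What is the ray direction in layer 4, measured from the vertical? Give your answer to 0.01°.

17.64°

Ray parameter p = sin 7.7° / 0.500 = 2.6797e-01 s/km.
sin θ_4 = p·V_4 = 2.6797e-01 × 1.131 = 0.3031.
θ_4 = arcsin 0.3031 = 17.64°.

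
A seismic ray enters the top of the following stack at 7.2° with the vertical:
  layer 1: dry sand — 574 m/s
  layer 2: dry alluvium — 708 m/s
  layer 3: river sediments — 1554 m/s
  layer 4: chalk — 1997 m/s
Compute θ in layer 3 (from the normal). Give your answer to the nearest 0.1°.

19.8°

Ray parameter p = sin 7.2° / 574 = 2.1835e-04 s/m.
sin θ_3 = p·V_3 = 2.1835e-04 × 1554 = 0.3393.
θ_3 = 19.84° from the vertical.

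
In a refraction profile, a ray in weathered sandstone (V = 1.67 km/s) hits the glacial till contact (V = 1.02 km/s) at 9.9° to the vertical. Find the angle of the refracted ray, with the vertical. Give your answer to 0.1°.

sin θ₁/V₁ = sin θ₂/V₂ ⇒ sin θ₂ = 1.02·sin 9.9°/1.67 = 1.02·0.1719/1.67 = 0.1050.
θ₂ = sin⁻¹(0.1050) = 6.03° (from vertical).

6.0°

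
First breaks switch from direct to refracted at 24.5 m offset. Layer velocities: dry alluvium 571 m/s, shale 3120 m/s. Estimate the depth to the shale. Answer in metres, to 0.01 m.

10.18 m

x_cross = 2h·√((V₂+V₁)/(V₂−V₁)) → h = x_cross / (2·√((V₂+V₁)/(V₂−V₁))).
√((V₂+V₁)/(V₂−V₁)) = √((3120+571)/(3120−571)) = 1.2033.
h = 24.5 / (2·1.2033) = 10.18 m.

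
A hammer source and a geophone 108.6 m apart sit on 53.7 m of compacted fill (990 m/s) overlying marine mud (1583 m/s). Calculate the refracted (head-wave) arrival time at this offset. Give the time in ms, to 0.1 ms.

θ_c = arcsin(V₁/V₂) = arcsin(990/1583) = 38.71°, cos θ_c = 0.7803.
Intercept time tᵢ = 2h cos θ_c / V₁ = 2·53.7·0.7803/990 = 0.08465 s.
t = x/V₂ + tᵢ = 108.6/1583 + 0.08465 = 0.15326 s.

153.3 ms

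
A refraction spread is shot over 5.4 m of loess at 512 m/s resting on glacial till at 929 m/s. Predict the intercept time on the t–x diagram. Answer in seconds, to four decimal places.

tᵢ = 2h·√(V₂²−V₁²)/(V₁V₂).
√(V₂²−V₁²) = √(929²−512²) = 775.2 m/s.
tᵢ = 2·5.4·775.2/(512·929) = 0.01760 s.

0.0176 s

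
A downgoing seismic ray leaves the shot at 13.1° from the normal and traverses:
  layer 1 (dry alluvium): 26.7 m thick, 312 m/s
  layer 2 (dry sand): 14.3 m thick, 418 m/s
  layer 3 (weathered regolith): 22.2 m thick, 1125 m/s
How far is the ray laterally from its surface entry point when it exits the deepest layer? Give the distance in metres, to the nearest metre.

p = sin θ₁/V₁ = sin 13.1°/312 = 7.2645e-04 s/m is conserved through the stack.
Layer 1: θ = 13.10°; offset = 26.7·tan 13.10° = 6.213 m.
Layer 2: sin θ = p·418 = 0.3037 → θ = 17.68°; offset = 14.3·tan 17.68° = 4.557 m.
Layer 3: sin θ = p·1125 = 0.8173 → θ = 54.81°; offset = 22.2·tan 54.81° = 31.483 m.
Summing the layer offsets gives 42.254 m.

42 m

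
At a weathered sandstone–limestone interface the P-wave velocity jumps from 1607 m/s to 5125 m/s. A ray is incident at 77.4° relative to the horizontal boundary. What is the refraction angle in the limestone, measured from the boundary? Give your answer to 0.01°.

Angle from the normal: 90° − 77.4° = 12.6°.
sin θ₁/V₁ = sin θ₂/V₂ ⇒ sin θ₂ = 5125·sin 12.6°/1607 = 5125·0.2181/1607 = 0.6957.
θ₂ = arcsin 0.6957 = 44.08° from the normal.
From the interface: 90° − 44.08° = 45.92°.

45.92°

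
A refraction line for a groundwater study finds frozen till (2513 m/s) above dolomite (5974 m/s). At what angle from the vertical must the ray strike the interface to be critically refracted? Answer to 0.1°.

24.9°

At critical incidence the refracted ray runs along the interface (θ₂ = 90°), so sin θ_c = V₁/V₂.
θ_c = arcsin(2513/5974) = arcsin 0.4207 = 24.88°.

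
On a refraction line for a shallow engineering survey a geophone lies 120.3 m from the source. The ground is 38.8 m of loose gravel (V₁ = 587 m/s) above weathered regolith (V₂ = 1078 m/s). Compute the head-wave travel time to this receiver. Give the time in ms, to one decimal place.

θ_c = arcsin(V₁/V₂) = arcsin(587/1078) = 32.99°, cos θ_c = 0.8387.
Intercept time tᵢ = 2h cos θ_c / V₁ = 2·38.8·0.8387/587 = 0.11088 s.
t = x/V₂ + tᵢ = 120.3/1078 + 0.11088 = 0.22248 s.

222.5 ms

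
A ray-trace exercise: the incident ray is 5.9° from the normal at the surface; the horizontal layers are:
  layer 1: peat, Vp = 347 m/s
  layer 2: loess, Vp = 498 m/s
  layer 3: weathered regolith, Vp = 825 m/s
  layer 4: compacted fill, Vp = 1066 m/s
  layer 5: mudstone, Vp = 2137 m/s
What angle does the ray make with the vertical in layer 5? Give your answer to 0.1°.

Snell's law across each interface conserves sin θ / V, so sin θ_5 = V_5·sin θ₁/V₁.
sin θ_5 = 2137 × sin 5.9° / 347 = 0.6330.
θ_5 = arcsin 0.6330 = 39.28°.

39.3°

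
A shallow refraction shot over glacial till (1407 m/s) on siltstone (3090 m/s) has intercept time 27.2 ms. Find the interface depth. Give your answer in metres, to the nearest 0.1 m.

θ_c = arcsin(1407/3090) = 27.09°; cos θ_c = 0.8903.
tᵢ = 2h cos θ_c/V₁ ⇒ h = tᵢ·V₁/(2 cos θ_c) = 0.0272·1407/(2·0.8903) = 21.49 m.

21.5 m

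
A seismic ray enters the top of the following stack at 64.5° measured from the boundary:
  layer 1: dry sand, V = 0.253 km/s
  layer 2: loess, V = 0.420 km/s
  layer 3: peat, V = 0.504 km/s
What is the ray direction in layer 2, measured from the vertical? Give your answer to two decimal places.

From the normal: θ₁ = 90° − 64.5° = 25.5°.
Snell's law across each interface conserves sin θ / V, so sin θ_2 = V_2·sin θ₁/V₁.
sin θ_2 = 0.420 × sin 25.5° / 0.253 = 0.7147.
θ_2 = 45.62° from the vertical.

45.62°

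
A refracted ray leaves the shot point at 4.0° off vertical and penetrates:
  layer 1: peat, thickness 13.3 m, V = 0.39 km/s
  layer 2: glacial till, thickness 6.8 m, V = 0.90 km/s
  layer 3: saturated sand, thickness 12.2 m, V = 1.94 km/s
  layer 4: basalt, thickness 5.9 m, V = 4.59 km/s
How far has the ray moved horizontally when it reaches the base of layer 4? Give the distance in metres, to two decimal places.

p = sin θ₁/V₁ = sin 4.0°/0.39 = 1.7886e-01 s/km is conserved through the stack.
Layer 1: θ = 4.00°; offset = 13.3·tan 4.00° = 0.9300 m.
Layer 2: sin θ = p·0.90 = 0.1610 → θ = 9.26°; offset = 6.8·tan 9.26° = 1.1091 m.
Layer 3: sin θ = p·1.94 = 0.3470 → θ = 20.30°; offset = 12.2·tan 20.30° = 4.5138 m.
Layer 4: sin θ = p·4.59 = 0.8210 → θ = 55.18°; offset = 5.9·tan 55.18° = 8.4836 m.
Summing the layer offsets gives 15.0365 m.

15.04 m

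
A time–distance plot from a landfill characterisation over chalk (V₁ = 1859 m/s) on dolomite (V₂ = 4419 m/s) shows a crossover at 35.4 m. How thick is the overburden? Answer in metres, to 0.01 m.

x_cross = 2h·√((V₂+V₁)/(V₂−V₁)) → h = x_cross / (2·√((V₂+V₁)/(V₂−V₁))).
√((V₂+V₁)/(V₂−V₁)) = √((4419+1859)/(4419−1859)) = 1.5660.
h = 35.4 / (2·1.5660) = 11.30 m.

11.30 m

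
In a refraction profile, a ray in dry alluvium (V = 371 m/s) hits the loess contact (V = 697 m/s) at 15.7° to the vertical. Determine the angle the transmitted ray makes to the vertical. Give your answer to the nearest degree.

sin θ₁/V₁ = sin θ₂/V₂ ⇒ sin θ₂ = 697·sin 15.7°/371 = 697·0.2706/371 = 0.5084.
θ₂ = sin⁻¹(0.5084) = 30.56° (from vertical).

31°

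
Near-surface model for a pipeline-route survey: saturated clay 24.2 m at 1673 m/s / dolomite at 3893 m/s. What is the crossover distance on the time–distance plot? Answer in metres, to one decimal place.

θ_c = arcsin(1673/3893) = 25.45°, so cos θ_c = 0.9029 and tᵢ = 2h cos θ_c/V₁ = 0.0261 s.
At crossover x/V₁ = x/V₂ + tᵢ ⇒ x = tᵢ/(1/V₁ − 1/V₂) = 0.02612/(5.9773e-04 − 2.5687e-04) = 76.64 m.

76.6 m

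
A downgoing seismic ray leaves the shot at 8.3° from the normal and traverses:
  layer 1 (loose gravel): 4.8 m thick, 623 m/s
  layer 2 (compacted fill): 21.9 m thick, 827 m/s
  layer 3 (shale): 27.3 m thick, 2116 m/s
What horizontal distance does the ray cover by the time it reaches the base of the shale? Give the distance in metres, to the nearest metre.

Apply Snell's law at each interface; in layer i the horizontal offset is hᵢ·tan θᵢ.
Layer 1: θ = 8.30°; offset = 4.8·tan 8.30° = 0.700 m.
Layer 2: sin θ = 827·sin 8.3°/623 = 0.1916, θ = 11.05°; offset = 21.9·tan 11.05° = 4.276 m.
Layer 3: sin θ = 2116·sin 8.3°/623 = 0.4903, θ = 29.36°; offset = 27.3·tan 29.36° = 15.358 m.
Σ offsets = 20.334 m.

20 m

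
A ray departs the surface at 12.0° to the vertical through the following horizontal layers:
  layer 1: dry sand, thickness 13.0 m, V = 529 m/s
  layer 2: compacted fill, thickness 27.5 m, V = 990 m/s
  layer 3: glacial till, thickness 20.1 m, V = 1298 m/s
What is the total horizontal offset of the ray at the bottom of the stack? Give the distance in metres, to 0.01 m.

26.30 m

Apply Snell's law at each interface; in layer i the horizontal offset is hᵢ·tan θᵢ.
Layer 1: θ = 12.00°; offset = 13.0·tan 12.00° = 2.7632 m.
Layer 2: sin θ = 990·sin 12.0°/529 = 0.3891, θ = 22.90°; offset = 27.5·tan 22.90° = 11.6155 m.
Layer 3: sin θ = 1298·sin 12.0°/529 = 0.5102, θ = 30.67°; offset = 20.1·tan 30.67° = 11.9221 m.
Total horizontal offset = 26.3008 m.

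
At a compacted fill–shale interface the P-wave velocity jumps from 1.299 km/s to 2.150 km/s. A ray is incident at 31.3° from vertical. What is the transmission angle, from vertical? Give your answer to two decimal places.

sin θ₁/V₁ = sin θ₂/V₂ ⇒ sin θ₂ = 2.150·sin 31.3°/1.299 = 2.150·0.5195/1.299 = 0.8599.
θ₂ = arcsin 0.8599 = 59.30° from the normal.

59.30°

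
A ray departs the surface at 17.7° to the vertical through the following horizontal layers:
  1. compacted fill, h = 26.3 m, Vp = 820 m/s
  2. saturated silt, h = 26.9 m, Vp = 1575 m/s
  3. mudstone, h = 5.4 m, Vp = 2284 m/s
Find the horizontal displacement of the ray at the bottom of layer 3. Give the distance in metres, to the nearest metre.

Apply Snell's law at each interface; in layer i the horizontal offset is hᵢ·tan θᵢ.
Layer 1: θ = 17.70°; offset = 26.3·tan 17.70° = 8.393 m.
Layer 2: sin θ = 1575·sin 17.7°/820 = 0.5840, θ = 35.73°; offset = 26.9·tan 35.73° = 19.351 m.
Layer 3: sin θ = 2284·sin 17.7°/820 = 0.8468, θ = 57.87°; offset = 5.4·tan 57.87° = 8.598 m.
Σ offsets = 36.343 m.

36 m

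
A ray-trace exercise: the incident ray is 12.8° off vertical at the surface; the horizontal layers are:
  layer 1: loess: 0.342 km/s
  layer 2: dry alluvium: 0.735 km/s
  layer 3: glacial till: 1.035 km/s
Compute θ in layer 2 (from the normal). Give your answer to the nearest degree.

28°

Snell's law across each interface conserves sin θ / V, so sin θ_2 = V_2·sin θ₁/V₁.
sin θ_2 = 0.735 × sin 12.8° / 0.342 = 0.4761.
θ_2 = arcsin 0.4761 = 28.43°.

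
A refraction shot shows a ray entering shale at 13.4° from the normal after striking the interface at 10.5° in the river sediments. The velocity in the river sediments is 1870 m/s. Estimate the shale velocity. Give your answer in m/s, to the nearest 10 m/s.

2380 m/s

sin 10.5° = 0.1822; sin 13.4° = 0.2317.
V₂ = V₁·(sin θ₂/sin θ₁) = 1870·(0.2317/0.1822) = 2378.07 m/s.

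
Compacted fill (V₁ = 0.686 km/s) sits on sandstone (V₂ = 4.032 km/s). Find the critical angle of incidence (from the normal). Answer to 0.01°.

9.80°

At critical incidence the refracted ray runs along the interface (θ₂ = 90°), so sin θ_c = V₁/V₂.
θ_c = arcsin(0.686/4.032) = arcsin 0.1701 = 9.80°.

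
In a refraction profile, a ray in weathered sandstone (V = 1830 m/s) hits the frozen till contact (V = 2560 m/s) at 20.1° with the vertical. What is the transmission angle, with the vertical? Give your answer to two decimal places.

Snell's law: sin θ₂ = (V₂/V₁)·sin θ₁ = (2560/1830)·sin 20.1° = 0.4807.
θ₂ = arcsin 0.4807 = 28.73° from the normal.

28.73°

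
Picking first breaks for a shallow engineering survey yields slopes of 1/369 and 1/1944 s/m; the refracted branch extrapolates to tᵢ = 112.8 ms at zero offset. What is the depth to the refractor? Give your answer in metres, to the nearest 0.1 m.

h = tᵢ·V₁·V₂ / (2·√(V₂²−V₁²)).
√(V₂²−V₁²) = √(1944² − 369²) = 1908.7 m/s.
h = 0.1128 s × 369 × 1944 / (2 × 1908.7) = 21.20 m.

21.2 m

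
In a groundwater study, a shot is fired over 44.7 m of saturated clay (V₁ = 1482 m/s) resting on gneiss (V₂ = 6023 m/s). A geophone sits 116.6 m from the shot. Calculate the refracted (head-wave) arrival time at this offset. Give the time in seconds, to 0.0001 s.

θ_c = arcsin(V₁/V₂) = arcsin(1482/6023) = 14.24°, cos θ_c = 0.9693.
Intercept time tᵢ = 2h cos θ_c / V₁ = 2·44.7·0.9693/1482 = 0.05847 s.
t = x/V₂ + tᵢ = 116.6/6023 + 0.05847 = 0.07783 s.

0.0778 s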